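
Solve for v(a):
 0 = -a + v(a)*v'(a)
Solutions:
 v(a) = -sqrt(C1 + a^2)
 v(a) = sqrt(C1 + a^2)


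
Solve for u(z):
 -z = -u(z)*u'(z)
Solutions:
 u(z) = -sqrt(C1 + z^2)
 u(z) = sqrt(C1 + z^2)


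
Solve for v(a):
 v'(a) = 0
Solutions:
 v(a) = C1


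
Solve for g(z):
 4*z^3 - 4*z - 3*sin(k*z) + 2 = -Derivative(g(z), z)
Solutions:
 g(z) = C1 - z^4 + 2*z^2 - 2*z - 3*cos(k*z)/k


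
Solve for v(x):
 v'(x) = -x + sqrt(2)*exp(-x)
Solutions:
 v(x) = C1 - x^2/2 - sqrt(2)*exp(-x)


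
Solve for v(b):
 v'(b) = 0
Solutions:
 v(b) = C1


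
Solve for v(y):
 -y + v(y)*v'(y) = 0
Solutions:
 v(y) = -sqrt(C1 + y^2)
 v(y) = sqrt(C1 + y^2)


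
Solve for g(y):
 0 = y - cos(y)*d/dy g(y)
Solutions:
 g(y) = C1 + Integral(y/cos(y), y)


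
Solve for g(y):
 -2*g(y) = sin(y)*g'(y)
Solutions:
 g(y) = C1*(cos(y) + 1)/(cos(y) - 1)


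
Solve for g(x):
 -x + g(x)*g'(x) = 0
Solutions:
 g(x) = -sqrt(C1 + x^2)
 g(x) = sqrt(C1 + x^2)


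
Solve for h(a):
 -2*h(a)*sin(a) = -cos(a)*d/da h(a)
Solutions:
 h(a) = C1/cos(a)^2


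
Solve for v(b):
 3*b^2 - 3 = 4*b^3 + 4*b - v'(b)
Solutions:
 v(b) = C1 + b^4 - b^3 + 2*b^2 + 3*b


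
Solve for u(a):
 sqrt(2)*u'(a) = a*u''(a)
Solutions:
 u(a) = C1 + C2*a^(1 + sqrt(2))


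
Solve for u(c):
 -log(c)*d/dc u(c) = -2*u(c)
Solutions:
 u(c) = C1*exp(2*li(c))


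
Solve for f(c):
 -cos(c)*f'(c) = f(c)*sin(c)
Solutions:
 f(c) = C1*cos(c)


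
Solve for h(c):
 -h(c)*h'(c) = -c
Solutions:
 h(c) = -sqrt(C1 + c^2)
 h(c) = sqrt(C1 + c^2)


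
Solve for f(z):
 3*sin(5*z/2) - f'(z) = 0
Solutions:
 f(z) = C1 - 6*cos(5*z/2)/5


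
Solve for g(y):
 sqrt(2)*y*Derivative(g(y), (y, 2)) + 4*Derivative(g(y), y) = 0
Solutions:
 g(y) = C1 + C2*y^(1 - 2*sqrt(2))


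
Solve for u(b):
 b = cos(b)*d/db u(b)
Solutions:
 u(b) = C1 + Integral(b/cos(b), b)


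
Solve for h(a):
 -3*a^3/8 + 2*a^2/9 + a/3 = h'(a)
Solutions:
 h(a) = C1 - 3*a^4/32 + 2*a^3/27 + a^2/6


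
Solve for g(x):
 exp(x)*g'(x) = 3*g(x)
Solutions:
 g(x) = C1*exp(-3*exp(-x))


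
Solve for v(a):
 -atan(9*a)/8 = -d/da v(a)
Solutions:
 v(a) = C1 + a*atan(9*a)/8 - log(81*a^2 + 1)/144


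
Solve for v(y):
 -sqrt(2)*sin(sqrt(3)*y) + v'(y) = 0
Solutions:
 v(y) = C1 - sqrt(6)*cos(sqrt(3)*y)/3


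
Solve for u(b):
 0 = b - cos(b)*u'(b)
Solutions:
 u(b) = C1 + Integral(b/cos(b), b)


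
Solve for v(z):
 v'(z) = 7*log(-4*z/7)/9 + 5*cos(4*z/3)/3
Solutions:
 v(z) = C1 + 7*z*log(-z)/9 - 7*z*log(7)/9 - 7*z/9 + 14*z*log(2)/9 + 5*sin(4*z/3)/4


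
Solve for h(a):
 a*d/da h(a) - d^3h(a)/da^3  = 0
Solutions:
 h(a) = C1 + Integral(C2*airyai(a) + C3*airybi(a), a)


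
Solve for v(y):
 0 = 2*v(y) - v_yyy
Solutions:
 v(y) = C3*exp(2^(1/3)*y) + (C1*sin(2^(1/3)*sqrt(3)*y/2) + C2*cos(2^(1/3)*sqrt(3)*y/2))*exp(-2^(1/3)*y/2)


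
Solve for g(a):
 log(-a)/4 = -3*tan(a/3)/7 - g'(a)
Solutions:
 g(a) = C1 - a*log(-a)/4 + a/4 + 9*log(cos(a/3))/7


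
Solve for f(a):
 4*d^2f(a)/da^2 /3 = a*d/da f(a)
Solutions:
 f(a) = C1 + C2*erfi(sqrt(6)*a/4)


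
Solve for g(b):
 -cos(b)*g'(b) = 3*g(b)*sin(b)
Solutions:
 g(b) = C1*cos(b)^3


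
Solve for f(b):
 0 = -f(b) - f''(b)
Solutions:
 f(b) = C1*sin(b) + C2*cos(b)


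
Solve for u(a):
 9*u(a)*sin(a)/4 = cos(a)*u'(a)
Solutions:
 u(a) = C1/cos(a)^(9/4)


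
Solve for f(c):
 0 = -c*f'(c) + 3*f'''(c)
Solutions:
 f(c) = C1 + Integral(C2*airyai(3^(2/3)*c/3) + C3*airybi(3^(2/3)*c/3), c)


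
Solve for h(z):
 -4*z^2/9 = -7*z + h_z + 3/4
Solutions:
 h(z) = C1 - 4*z^3/27 + 7*z^2/2 - 3*z/4


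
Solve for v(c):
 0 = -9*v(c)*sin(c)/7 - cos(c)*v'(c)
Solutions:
 v(c) = C1*cos(c)^(9/7)


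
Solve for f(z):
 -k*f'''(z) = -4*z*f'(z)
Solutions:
 f(z) = C1 + Integral(C2*airyai(2^(2/3)*z*(1/k)^(1/3)) + C3*airybi(2^(2/3)*z*(1/k)^(1/3)), z)


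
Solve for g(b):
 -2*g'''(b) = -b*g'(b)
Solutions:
 g(b) = C1 + Integral(C2*airyai(2^(2/3)*b/2) + C3*airybi(2^(2/3)*b/2), b)


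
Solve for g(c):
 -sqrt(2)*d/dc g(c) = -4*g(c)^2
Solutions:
 g(c) = -1/(C1 + 2*sqrt(2)*c)


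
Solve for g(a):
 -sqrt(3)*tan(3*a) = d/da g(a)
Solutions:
 g(a) = C1 + sqrt(3)*log(cos(3*a))/3


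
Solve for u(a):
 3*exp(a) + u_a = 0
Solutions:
 u(a) = C1 - 3*exp(a)


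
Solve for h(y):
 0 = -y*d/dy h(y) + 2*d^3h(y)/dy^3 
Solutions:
 h(y) = C1 + Integral(C2*airyai(2^(2/3)*y/2) + C3*airybi(2^(2/3)*y/2), y)


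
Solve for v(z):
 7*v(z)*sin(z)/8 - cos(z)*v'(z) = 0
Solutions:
 v(z) = C1/cos(z)^(7/8)


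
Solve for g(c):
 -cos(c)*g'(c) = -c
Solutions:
 g(c) = C1 + Integral(c/cos(c), c)


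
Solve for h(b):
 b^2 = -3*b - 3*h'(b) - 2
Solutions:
 h(b) = C1 - b^3/9 - b^2/2 - 2*b/3


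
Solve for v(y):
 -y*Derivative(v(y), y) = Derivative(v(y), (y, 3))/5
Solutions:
 v(y) = C1 + Integral(C2*airyai(-5^(1/3)*y) + C3*airybi(-5^(1/3)*y), y)


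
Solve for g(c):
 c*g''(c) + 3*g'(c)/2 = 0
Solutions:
 g(c) = C1 + C2/sqrt(c)


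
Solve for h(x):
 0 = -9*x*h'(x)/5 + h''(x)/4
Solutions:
 h(x) = C1 + C2*erfi(3*sqrt(10)*x/5)


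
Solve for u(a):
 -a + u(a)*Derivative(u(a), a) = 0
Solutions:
 u(a) = -sqrt(C1 + a^2)
 u(a) = sqrt(C1 + a^2)


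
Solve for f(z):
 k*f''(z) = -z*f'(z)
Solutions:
 f(z) = C1 + C2*sqrt(k)*erf(sqrt(2)*z*sqrt(1/k)/2)


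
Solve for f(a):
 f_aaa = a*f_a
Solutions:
 f(a) = C1 + Integral(C2*airyai(a) + C3*airybi(a), a)


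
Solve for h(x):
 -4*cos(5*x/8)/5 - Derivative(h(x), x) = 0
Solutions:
 h(x) = C1 - 32*sin(5*x/8)/25


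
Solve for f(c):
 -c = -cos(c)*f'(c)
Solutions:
 f(c) = C1 + Integral(c/cos(c), c)


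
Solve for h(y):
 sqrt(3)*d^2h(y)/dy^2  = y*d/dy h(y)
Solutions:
 h(y) = C1 + C2*erfi(sqrt(2)*3^(3/4)*y/6)


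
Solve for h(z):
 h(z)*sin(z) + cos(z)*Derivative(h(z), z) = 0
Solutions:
 h(z) = C1*cos(z)


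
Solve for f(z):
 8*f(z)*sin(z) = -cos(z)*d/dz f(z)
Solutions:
 f(z) = C1*cos(z)^8


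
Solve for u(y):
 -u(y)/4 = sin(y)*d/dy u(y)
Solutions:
 u(y) = C1*(cos(y) + 1)^(1/8)/(cos(y) - 1)^(1/8)


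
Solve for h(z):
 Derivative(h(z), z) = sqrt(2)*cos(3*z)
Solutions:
 h(z) = C1 + sqrt(2)*sin(3*z)/3


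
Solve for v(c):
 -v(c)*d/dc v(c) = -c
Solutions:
 v(c) = -sqrt(C1 + c^2)
 v(c) = sqrt(C1 + c^2)


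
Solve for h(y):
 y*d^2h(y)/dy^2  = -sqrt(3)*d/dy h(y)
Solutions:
 h(y) = C1 + C2*y^(1 - sqrt(3))


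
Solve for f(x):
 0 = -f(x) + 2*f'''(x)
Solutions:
 f(x) = C3*exp(2^(2/3)*x/2) + (C1*sin(2^(2/3)*sqrt(3)*x/4) + C2*cos(2^(2/3)*sqrt(3)*x/4))*exp(-2^(2/3)*x/4)


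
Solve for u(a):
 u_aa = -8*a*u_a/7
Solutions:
 u(a) = C1 + C2*erf(2*sqrt(7)*a/7)


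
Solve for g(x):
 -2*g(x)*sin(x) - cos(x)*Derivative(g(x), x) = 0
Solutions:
 g(x) = C1*cos(x)^2


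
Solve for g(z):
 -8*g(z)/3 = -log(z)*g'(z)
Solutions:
 g(z) = C1*exp(8*li(z)/3)


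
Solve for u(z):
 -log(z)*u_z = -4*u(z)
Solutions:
 u(z) = C1*exp(4*li(z))


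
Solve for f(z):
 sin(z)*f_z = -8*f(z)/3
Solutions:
 f(z) = C1*(cos(z) + 1)^(4/3)/(cos(z) - 1)^(4/3)


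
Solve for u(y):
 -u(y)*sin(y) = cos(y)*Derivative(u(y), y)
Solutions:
 u(y) = C1*cos(y)


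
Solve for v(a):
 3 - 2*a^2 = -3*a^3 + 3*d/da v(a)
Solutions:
 v(a) = C1 + a^4/4 - 2*a^3/9 + a


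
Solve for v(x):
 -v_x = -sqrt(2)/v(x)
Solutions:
 v(x) = -sqrt(C1 + 2*sqrt(2)*x)
 v(x) = sqrt(C1 + 2*sqrt(2)*x)


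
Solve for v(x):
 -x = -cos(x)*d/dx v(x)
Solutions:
 v(x) = C1 + Integral(x/cos(x), x)


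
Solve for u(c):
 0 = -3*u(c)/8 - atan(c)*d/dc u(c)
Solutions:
 u(c) = C1*exp(-3*Integral(1/atan(c), c)/8)


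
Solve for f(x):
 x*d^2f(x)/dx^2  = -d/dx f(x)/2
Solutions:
 f(x) = C1 + C2*sqrt(x)


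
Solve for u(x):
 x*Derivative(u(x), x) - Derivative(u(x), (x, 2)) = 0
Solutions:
 u(x) = C1 + C2*erfi(sqrt(2)*x/2)


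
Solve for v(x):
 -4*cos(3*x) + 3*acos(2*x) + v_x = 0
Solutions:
 v(x) = C1 - 3*x*acos(2*x) + 3*sqrt(1 - 4*x^2)/2 + 4*sin(3*x)/3


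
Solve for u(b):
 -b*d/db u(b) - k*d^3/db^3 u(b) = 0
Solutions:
 u(b) = C1 + Integral(C2*airyai(b*(-1/k)^(1/3)) + C3*airybi(b*(-1/k)^(1/3)), b)


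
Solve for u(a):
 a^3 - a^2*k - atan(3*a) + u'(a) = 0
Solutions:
 u(a) = C1 - a^4/4 + a^3*k/3 + a*atan(3*a) - log(9*a^2 + 1)/6


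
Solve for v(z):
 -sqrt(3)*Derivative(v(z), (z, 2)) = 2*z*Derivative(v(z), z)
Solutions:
 v(z) = C1 + C2*erf(3^(3/4)*z/3)


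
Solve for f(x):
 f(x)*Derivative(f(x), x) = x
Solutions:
 f(x) = -sqrt(C1 + x^2)
 f(x) = sqrt(C1 + x^2)


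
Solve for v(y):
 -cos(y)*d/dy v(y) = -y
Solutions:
 v(y) = C1 + Integral(y/cos(y), y)


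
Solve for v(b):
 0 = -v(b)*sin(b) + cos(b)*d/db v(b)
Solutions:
 v(b) = C1/cos(b)


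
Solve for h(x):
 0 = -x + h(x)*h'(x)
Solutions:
 h(x) = -sqrt(C1 + x^2)
 h(x) = sqrt(C1 + x^2)


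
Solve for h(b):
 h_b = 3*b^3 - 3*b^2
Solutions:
 h(b) = C1 + 3*b^4/4 - b^3


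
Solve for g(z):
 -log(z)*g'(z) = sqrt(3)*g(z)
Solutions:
 g(z) = C1*exp(-sqrt(3)*li(z))


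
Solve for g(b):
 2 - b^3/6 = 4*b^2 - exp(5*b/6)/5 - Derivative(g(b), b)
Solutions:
 g(b) = C1 + b^4/24 + 4*b^3/3 - 2*b - 6*exp(5*b/6)/25


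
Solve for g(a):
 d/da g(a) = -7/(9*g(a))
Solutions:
 g(a) = -sqrt(C1 - 14*a)/3
 g(a) = sqrt(C1 - 14*a)/3


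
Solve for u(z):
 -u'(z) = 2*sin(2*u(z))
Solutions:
 u(z) = pi - acos((-C1 - exp(8*z))/(C1 - exp(8*z)))/2
 u(z) = acos((-C1 - exp(8*z))/(C1 - exp(8*z)))/2


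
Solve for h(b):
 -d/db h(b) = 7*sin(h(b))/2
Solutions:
 h(b) = -acos((-C1 - exp(7*b))/(C1 - exp(7*b))) + 2*pi
 h(b) = acos((-C1 - exp(7*b))/(C1 - exp(7*b)))


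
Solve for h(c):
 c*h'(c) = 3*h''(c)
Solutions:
 h(c) = C1 + C2*erfi(sqrt(6)*c/6)


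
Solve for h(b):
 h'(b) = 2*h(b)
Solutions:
 h(b) = C1*exp(2*b)


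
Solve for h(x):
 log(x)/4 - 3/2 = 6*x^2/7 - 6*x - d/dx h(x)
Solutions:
 h(x) = C1 + 2*x^3/7 - 3*x^2 - x*log(x)/4 + 7*x/4


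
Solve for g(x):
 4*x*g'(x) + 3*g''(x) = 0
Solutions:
 g(x) = C1 + C2*erf(sqrt(6)*x/3)


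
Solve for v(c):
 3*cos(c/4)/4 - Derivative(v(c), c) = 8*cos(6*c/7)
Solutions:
 v(c) = C1 + 3*sin(c/4) - 28*sin(6*c/7)/3


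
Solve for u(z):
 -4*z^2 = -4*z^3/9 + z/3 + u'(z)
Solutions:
 u(z) = C1 + z^4/9 - 4*z^3/3 - z^2/6


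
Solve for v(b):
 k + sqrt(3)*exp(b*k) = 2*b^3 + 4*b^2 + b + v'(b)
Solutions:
 v(b) = C1 - b^4/2 - 4*b^3/3 - b^2/2 + b*k + sqrt(3)*exp(b*k)/k


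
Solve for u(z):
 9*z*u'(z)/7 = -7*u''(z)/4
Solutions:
 u(z) = C1 + C2*erf(3*sqrt(2)*z/7)


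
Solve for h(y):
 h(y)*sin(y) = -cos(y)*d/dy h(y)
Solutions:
 h(y) = C1*cos(y)


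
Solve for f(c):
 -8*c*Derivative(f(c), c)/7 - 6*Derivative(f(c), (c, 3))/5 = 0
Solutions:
 f(c) = C1 + Integral(C2*airyai(-20^(1/3)*21^(2/3)*c/21) + C3*airybi(-20^(1/3)*21^(2/3)*c/21), c)


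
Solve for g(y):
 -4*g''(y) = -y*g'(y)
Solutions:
 g(y) = C1 + C2*erfi(sqrt(2)*y/4)


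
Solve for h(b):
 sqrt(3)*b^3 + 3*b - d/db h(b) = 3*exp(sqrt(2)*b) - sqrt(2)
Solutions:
 h(b) = C1 + sqrt(3)*b^4/4 + 3*b^2/2 + sqrt(2)*b - 3*sqrt(2)*exp(sqrt(2)*b)/2


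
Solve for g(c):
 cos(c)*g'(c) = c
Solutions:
 g(c) = C1 + Integral(c/cos(c), c)


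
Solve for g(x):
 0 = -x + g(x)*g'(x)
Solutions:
 g(x) = -sqrt(C1 + x^2)
 g(x) = sqrt(C1 + x^2)


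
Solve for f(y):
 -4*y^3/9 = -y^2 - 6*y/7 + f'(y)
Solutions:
 f(y) = C1 - y^4/9 + y^3/3 + 3*y^2/7


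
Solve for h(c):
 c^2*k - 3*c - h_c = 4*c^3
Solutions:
 h(c) = C1 - c^4 + c^3*k/3 - 3*c^2/2


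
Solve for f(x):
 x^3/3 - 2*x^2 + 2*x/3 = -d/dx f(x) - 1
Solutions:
 f(x) = C1 - x^4/12 + 2*x^3/3 - x^2/3 - x


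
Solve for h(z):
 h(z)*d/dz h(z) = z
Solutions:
 h(z) = -sqrt(C1 + z^2)
 h(z) = sqrt(C1 + z^2)


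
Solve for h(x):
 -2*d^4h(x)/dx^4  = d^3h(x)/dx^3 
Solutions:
 h(x) = C1 + C2*x + C3*x^2 + C4*exp(-x/2)


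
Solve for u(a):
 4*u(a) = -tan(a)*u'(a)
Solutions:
 u(a) = C1/sin(a)^4


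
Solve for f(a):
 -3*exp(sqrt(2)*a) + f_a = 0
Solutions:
 f(a) = C1 + 3*sqrt(2)*exp(sqrt(2)*a)/2


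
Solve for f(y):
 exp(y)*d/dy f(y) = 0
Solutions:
 f(y) = C1


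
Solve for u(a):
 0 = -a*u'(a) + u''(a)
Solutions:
 u(a) = C1 + C2*erfi(sqrt(2)*a/2)


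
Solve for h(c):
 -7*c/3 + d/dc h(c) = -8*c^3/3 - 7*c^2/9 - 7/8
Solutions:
 h(c) = C1 - 2*c^4/3 - 7*c^3/27 + 7*c^2/6 - 7*c/8


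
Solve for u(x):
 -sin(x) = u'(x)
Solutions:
 u(x) = C1 + cos(x)


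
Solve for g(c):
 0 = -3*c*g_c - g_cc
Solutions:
 g(c) = C1 + C2*erf(sqrt(6)*c/2)


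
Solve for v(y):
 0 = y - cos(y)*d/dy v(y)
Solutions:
 v(y) = C1 + Integral(y/cos(y), y)


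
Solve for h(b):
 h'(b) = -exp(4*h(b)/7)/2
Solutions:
 h(b) = 7*log(-(1/(C1 + 2*b))^(1/4)) + 7*log(7)/4
 h(b) = 7*log(1/(C1 + 2*b))/4 + 7*log(7)/4
 h(b) = 7*log(-I*(1/(C1 + 2*b))^(1/4)) + 7*log(7)/4
 h(b) = 7*log(I*(1/(C1 + 2*b))^(1/4)) + 7*log(7)/4


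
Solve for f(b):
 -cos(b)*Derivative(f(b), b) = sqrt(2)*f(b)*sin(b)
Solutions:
 f(b) = C1*cos(b)^(sqrt(2))


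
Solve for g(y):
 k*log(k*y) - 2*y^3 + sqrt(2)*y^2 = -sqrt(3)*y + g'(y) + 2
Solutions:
 g(y) = C1 + k*y*log(k*y) - y^4/2 + sqrt(2)*y^3/3 + sqrt(3)*y^2/2 + y*(-k - 2)


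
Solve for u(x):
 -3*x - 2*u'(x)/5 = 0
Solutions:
 u(x) = C1 - 15*x^2/4


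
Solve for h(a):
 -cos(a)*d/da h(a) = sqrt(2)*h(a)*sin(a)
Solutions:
 h(a) = C1*cos(a)^(sqrt(2))


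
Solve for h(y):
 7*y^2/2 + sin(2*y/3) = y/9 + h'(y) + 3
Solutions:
 h(y) = C1 + 7*y^3/6 - y^2/18 - 3*y - 3*cos(2*y/3)/2


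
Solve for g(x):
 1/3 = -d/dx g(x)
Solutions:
 g(x) = C1 - x/3


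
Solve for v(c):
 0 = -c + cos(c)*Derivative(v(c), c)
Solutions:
 v(c) = C1 + Integral(c/cos(c), c)


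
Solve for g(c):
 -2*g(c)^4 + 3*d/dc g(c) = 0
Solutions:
 g(c) = (-1/(C1 + 2*c))^(1/3)
 g(c) = (-1/(C1 + 2*c))^(1/3)*(-1 - sqrt(3)*I)/2
 g(c) = (-1/(C1 + 2*c))^(1/3)*(-1 + sqrt(3)*I)/2


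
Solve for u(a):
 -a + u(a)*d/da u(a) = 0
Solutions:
 u(a) = -sqrt(C1 + a^2)
 u(a) = sqrt(C1 + a^2)


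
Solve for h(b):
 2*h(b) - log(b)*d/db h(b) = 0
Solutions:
 h(b) = C1*exp(2*li(b))


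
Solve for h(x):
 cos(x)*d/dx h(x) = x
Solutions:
 h(x) = C1 + Integral(x/cos(x), x)


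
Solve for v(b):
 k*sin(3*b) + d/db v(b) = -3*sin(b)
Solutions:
 v(b) = C1 + k*cos(3*b)/3 + 3*cos(b)


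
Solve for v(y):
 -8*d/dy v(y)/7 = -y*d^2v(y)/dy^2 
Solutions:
 v(y) = C1 + C2*y^(15/7)


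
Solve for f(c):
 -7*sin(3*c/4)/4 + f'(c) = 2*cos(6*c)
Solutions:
 f(c) = C1 + sin(6*c)/3 - 7*cos(3*c/4)/3


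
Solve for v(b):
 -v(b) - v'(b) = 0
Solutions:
 v(b) = C1*exp(-b)


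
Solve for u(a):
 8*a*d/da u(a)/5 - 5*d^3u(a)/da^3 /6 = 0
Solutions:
 u(a) = C1 + Integral(C2*airyai(2*30^(1/3)*a/5) + C3*airybi(2*30^(1/3)*a/5), a)


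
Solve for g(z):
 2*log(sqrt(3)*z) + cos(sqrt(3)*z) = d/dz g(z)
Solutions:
 g(z) = C1 + 2*z*log(z) - 2*z + z*log(3) + sqrt(3)*sin(sqrt(3)*z)/3


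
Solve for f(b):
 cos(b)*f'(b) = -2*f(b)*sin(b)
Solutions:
 f(b) = C1*cos(b)^2


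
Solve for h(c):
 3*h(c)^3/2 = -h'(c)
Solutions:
 h(c) = -sqrt(-1/(C1 - 3*c))
 h(c) = sqrt(-1/(C1 - 3*c))


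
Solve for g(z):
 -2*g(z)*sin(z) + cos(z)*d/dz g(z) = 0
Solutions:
 g(z) = C1/cos(z)^2


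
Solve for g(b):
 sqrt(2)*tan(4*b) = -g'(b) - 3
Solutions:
 g(b) = C1 - 3*b + sqrt(2)*log(cos(4*b))/4


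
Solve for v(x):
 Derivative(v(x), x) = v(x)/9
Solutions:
 v(x) = C1*exp(x/9)


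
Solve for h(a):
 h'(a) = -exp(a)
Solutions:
 h(a) = C1 - exp(a)


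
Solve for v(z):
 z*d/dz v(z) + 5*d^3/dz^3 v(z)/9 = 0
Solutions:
 v(z) = C1 + Integral(C2*airyai(-15^(2/3)*z/5) + C3*airybi(-15^(2/3)*z/5), z)


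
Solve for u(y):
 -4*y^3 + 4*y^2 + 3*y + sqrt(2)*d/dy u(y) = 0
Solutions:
 u(y) = C1 + sqrt(2)*y^4/2 - 2*sqrt(2)*y^3/3 - 3*sqrt(2)*y^2/4


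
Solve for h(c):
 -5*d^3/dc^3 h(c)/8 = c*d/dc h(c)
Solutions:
 h(c) = C1 + Integral(C2*airyai(-2*5^(2/3)*c/5) + C3*airybi(-2*5^(2/3)*c/5), c)


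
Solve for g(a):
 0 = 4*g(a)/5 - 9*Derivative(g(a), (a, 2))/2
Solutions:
 g(a) = C1*exp(-2*sqrt(10)*a/15) + C2*exp(2*sqrt(10)*a/15)


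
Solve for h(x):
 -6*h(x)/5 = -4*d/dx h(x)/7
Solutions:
 h(x) = C1*exp(21*x/10)


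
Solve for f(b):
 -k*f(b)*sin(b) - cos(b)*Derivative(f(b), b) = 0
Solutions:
 f(b) = C1*exp(k*log(cos(b)))


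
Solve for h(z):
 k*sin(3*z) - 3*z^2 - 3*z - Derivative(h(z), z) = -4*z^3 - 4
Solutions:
 h(z) = C1 - k*cos(3*z)/3 + z^4 - z^3 - 3*z^2/2 + 4*z


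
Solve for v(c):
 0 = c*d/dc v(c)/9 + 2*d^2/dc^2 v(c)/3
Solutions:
 v(c) = C1 + C2*erf(sqrt(3)*c/6)


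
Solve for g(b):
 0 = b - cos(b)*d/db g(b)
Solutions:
 g(b) = C1 + Integral(b/cos(b), b)


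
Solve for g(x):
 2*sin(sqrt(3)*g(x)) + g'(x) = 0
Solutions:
 g(x) = sqrt(3)*(-acos((-exp(2*sqrt(3)*C1) - exp(4*sqrt(3)*x))/(exp(2*sqrt(3)*C1) - exp(4*sqrt(3)*x))) + 2*pi)/3
 g(x) = sqrt(3)*acos((-exp(2*sqrt(3)*C1) - exp(4*sqrt(3)*x))/(exp(2*sqrt(3)*C1) - exp(4*sqrt(3)*x)))/3


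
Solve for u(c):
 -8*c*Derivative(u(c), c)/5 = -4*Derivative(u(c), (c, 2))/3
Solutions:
 u(c) = C1 + C2*erfi(sqrt(15)*c/5)


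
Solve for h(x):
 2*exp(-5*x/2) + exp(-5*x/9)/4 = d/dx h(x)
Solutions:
 h(x) = C1 - 4*exp(-5*x/2)/5 - 9*exp(-5*x/9)/20


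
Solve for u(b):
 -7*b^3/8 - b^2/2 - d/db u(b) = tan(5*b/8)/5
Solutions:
 u(b) = C1 - 7*b^4/32 - b^3/6 + 8*log(cos(5*b/8))/25


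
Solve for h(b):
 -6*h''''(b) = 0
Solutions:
 h(b) = C1 + C2*b + C3*b^2 + C4*b^3


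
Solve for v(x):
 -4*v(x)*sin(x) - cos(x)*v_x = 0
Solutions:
 v(x) = C1*cos(x)^4


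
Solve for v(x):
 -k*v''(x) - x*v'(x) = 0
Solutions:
 v(x) = C1 + C2*sqrt(k)*erf(sqrt(2)*x*sqrt(1/k)/2)


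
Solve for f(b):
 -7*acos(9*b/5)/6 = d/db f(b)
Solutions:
 f(b) = C1 - 7*b*acos(9*b/5)/6 + 7*sqrt(25 - 81*b^2)/54


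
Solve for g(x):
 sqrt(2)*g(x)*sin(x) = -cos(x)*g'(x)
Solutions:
 g(x) = C1*cos(x)^(sqrt(2))


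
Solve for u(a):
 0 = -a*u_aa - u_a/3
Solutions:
 u(a) = C1 + C2*a^(2/3)


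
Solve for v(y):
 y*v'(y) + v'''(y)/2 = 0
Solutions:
 v(y) = C1 + Integral(C2*airyai(-2^(1/3)*y) + C3*airybi(-2^(1/3)*y), y)


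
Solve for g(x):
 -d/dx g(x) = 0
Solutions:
 g(x) = C1


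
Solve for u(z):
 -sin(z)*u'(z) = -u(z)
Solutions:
 u(z) = C1*sqrt(cos(z) - 1)/sqrt(cos(z) + 1)


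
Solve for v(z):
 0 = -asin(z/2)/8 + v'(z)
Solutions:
 v(z) = C1 + z*asin(z/2)/8 + sqrt(4 - z^2)/8


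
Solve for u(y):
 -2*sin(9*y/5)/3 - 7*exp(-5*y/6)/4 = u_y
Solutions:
 u(y) = C1 + 10*cos(9*y/5)/27 + 21*exp(-5*y/6)/10


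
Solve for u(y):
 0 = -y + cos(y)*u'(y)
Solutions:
 u(y) = C1 + Integral(y/cos(y), y)


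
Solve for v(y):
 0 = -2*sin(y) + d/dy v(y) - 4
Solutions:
 v(y) = C1 + 4*y - 2*cos(y)


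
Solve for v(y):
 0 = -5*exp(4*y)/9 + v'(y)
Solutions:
 v(y) = C1 + 5*exp(4*y)/36


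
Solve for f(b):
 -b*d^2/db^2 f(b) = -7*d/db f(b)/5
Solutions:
 f(b) = C1 + C2*b^(12/5)


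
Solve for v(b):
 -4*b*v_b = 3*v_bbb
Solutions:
 v(b) = C1 + Integral(C2*airyai(-6^(2/3)*b/3) + C3*airybi(-6^(2/3)*b/3), b)


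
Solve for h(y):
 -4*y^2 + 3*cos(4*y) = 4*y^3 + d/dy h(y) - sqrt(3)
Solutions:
 h(y) = C1 - y^4 - 4*y^3/3 + sqrt(3)*y + 3*sin(4*y)/4


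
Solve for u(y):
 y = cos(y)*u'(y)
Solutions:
 u(y) = C1 + Integral(y/cos(y), y)


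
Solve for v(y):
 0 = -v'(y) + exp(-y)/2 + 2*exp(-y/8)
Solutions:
 v(y) = C1 - exp(-y)/2 - 16*exp(-y/8)


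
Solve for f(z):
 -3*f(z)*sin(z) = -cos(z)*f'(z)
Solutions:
 f(z) = C1/cos(z)^3


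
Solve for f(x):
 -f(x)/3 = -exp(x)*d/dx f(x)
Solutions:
 f(x) = C1*exp(-exp(-x)/3)


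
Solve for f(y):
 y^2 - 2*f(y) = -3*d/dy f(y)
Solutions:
 f(y) = C1*exp(2*y/3) + y^2/2 + 3*y/2 + 9/4


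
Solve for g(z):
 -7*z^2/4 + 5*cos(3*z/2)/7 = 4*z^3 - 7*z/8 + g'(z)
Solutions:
 g(z) = C1 - z^4 - 7*z^3/12 + 7*z^2/16 + 10*sin(3*z/2)/21


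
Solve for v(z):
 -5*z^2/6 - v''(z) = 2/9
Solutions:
 v(z) = C1 + C2*z - 5*z^4/72 - z^2/9


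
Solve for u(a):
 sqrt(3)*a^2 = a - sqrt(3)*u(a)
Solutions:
 u(a) = a*(-3*a + sqrt(3))/3


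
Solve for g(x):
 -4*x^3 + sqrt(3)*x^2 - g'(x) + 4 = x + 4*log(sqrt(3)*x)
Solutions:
 g(x) = C1 - x^4 + sqrt(3)*x^3/3 - x^2/2 - 4*x*log(x) - x*log(9) + 8*x


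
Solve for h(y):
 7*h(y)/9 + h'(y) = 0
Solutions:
 h(y) = C1*exp(-7*y/9)


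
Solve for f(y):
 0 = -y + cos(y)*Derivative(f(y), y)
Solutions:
 f(y) = C1 + Integral(y/cos(y), y)


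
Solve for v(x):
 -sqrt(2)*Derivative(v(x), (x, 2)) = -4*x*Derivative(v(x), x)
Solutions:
 v(x) = C1 + C2*erfi(2^(1/4)*x)


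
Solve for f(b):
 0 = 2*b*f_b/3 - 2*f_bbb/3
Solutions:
 f(b) = C1 + Integral(C2*airyai(b) + C3*airybi(b), b)


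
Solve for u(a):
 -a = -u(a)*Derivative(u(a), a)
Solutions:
 u(a) = -sqrt(C1 + a^2)
 u(a) = sqrt(C1 + a^2)


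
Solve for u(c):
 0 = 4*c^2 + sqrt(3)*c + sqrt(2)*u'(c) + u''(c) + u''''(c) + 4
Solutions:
 u(c) = C1 + C2*exp(2^(1/6)*3^(1/3)*c*(-2*3^(1/3)/(9 + sqrt(87))^(1/3) + 2^(2/3)*(9 + sqrt(87))^(1/3))/12)*sin(6^(1/6)*c*(6/(9 + sqrt(87))^(1/3) + 6^(2/3)*(9 + sqrt(87))^(1/3))/12) + C3*exp(2^(1/6)*3^(1/3)*c*(-2*3^(1/3)/(9 + sqrt(87))^(1/3) + 2^(2/3)*(9 + sqrt(87))^(1/3))/12)*cos(6^(1/6)*c*(6/(9 + sqrt(87))^(1/3) + 6^(2/3)*(9 + sqrt(87))^(1/3))/12) + C4*exp(-2^(1/6)*3^(1/3)*c*(-2*3^(1/3)/(9 + sqrt(87))^(1/3) + 2^(2/3)*(9 + sqrt(87))^(1/3))/6) - 2*sqrt(2)*c^3/3 - sqrt(6)*c^2/4 + 2*c^2 - 4*sqrt(2)*c + sqrt(3)*c/2


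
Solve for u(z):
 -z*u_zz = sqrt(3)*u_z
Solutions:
 u(z) = C1 + C2*z^(1 - sqrt(3))


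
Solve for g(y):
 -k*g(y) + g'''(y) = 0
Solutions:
 g(y) = C1*exp(k^(1/3)*y) + C2*exp(k^(1/3)*y*(-1 + sqrt(3)*I)/2) + C3*exp(-k^(1/3)*y*(1 + sqrt(3)*I)/2)


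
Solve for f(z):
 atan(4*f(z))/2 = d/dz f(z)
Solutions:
 Integral(1/atan(4*_y), (_y, f(z))) = C1 + z/2


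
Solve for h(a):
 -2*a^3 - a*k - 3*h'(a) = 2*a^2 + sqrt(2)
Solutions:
 h(a) = C1 - a^4/6 - 2*a^3/9 - a^2*k/6 - sqrt(2)*a/3


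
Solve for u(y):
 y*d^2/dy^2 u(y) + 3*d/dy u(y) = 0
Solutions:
 u(y) = C1 + C2/y^2


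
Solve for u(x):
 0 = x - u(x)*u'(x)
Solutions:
 u(x) = -sqrt(C1 + x^2)
 u(x) = sqrt(C1 + x^2)


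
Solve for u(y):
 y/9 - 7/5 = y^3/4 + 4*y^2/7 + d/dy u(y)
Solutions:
 u(y) = C1 - y^4/16 - 4*y^3/21 + y^2/18 - 7*y/5


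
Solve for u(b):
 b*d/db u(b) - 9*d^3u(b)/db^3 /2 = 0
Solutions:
 u(b) = C1 + Integral(C2*airyai(6^(1/3)*b/3) + C3*airybi(6^(1/3)*b/3), b)


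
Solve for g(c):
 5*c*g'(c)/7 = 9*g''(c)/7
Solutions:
 g(c) = C1 + C2*erfi(sqrt(10)*c/6)


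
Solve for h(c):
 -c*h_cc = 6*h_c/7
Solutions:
 h(c) = C1 + C2*c^(1/7)


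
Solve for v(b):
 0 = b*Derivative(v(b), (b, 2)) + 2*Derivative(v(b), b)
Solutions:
 v(b) = C1 + C2/b


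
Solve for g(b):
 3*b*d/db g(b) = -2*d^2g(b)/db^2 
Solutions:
 g(b) = C1 + C2*erf(sqrt(3)*b/2)


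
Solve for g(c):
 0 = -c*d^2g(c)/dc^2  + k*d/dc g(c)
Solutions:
 g(c) = C1 + c^(re(k) + 1)*(C2*sin(log(c)*Abs(im(k))) + C3*cos(log(c)*im(k)))


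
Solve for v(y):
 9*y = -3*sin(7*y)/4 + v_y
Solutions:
 v(y) = C1 + 9*y^2/2 - 3*cos(7*y)/28


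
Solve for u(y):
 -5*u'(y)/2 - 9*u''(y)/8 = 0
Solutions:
 u(y) = C1 + C2*exp(-20*y/9)


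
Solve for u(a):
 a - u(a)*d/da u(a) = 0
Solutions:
 u(a) = -sqrt(C1 + a^2)
 u(a) = sqrt(C1 + a^2)


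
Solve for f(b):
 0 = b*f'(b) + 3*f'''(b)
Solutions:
 f(b) = C1 + Integral(C2*airyai(-3^(2/3)*b/3) + C3*airybi(-3^(2/3)*b/3), b)


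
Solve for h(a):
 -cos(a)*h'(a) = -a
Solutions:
 h(a) = C1 + Integral(a/cos(a), a)


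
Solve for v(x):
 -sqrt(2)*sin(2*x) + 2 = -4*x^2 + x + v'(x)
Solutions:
 v(x) = C1 + 4*x^3/3 - x^2/2 + 2*x + sqrt(2)*cos(2*x)/2


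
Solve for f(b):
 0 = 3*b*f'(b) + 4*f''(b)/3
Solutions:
 f(b) = C1 + C2*erf(3*sqrt(2)*b/4)


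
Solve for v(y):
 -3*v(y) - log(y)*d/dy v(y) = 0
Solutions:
 v(y) = C1*exp(-3*li(y))


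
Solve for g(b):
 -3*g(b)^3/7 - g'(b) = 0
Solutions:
 g(b) = -sqrt(14)*sqrt(-1/(C1 - 3*b))/2
 g(b) = sqrt(14)*sqrt(-1/(C1 - 3*b))/2


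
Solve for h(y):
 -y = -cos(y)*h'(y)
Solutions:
 h(y) = C1 + Integral(y/cos(y), y)


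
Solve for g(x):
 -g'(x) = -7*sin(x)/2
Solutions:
 g(x) = C1 - 7*cos(x)/2


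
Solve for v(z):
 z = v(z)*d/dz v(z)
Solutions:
 v(z) = -sqrt(C1 + z^2)
 v(z) = sqrt(C1 + z^2)


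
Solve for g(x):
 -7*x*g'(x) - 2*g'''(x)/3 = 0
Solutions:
 g(x) = C1 + Integral(C2*airyai(-2^(2/3)*21^(1/3)*x/2) + C3*airybi(-2^(2/3)*21^(1/3)*x/2), x)


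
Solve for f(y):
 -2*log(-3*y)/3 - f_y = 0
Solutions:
 f(y) = C1 - 2*y*log(-y)/3 + 2*y*(1 - log(3))/3


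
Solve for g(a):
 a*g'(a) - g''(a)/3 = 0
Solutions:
 g(a) = C1 + C2*erfi(sqrt(6)*a/2)


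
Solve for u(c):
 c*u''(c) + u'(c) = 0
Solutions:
 u(c) = C1 + C2*log(c)


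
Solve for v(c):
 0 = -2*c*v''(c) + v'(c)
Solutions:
 v(c) = C1 + C2*c^(3/2)


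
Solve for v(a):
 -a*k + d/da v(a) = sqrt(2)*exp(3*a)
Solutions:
 v(a) = C1 + a^2*k/2 + sqrt(2)*exp(3*a)/3


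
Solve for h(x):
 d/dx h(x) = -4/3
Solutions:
 h(x) = C1 - 4*x/3


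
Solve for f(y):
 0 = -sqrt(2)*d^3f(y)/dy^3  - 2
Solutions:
 f(y) = C1 + C2*y + C3*y^2 - sqrt(2)*y^3/6


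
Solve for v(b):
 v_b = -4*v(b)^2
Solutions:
 v(b) = 1/(C1 + 4*b)


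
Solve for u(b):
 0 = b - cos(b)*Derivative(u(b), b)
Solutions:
 u(b) = C1 + Integral(b/cos(b), b)


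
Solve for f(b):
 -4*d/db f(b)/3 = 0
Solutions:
 f(b) = C1


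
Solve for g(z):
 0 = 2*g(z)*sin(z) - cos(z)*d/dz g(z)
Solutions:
 g(z) = C1/cos(z)^2


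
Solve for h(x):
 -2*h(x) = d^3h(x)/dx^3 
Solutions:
 h(x) = C3*exp(-2^(1/3)*x) + (C1*sin(2^(1/3)*sqrt(3)*x/2) + C2*cos(2^(1/3)*sqrt(3)*x/2))*exp(2^(1/3)*x/2)


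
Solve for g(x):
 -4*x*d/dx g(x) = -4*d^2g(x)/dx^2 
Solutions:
 g(x) = C1 + C2*erfi(sqrt(2)*x/2)


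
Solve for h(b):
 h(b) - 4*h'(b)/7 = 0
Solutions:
 h(b) = C1*exp(7*b/4)


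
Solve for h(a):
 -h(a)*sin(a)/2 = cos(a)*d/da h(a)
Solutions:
 h(a) = C1*sqrt(cos(a))


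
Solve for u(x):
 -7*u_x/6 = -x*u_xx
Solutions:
 u(x) = C1 + C2*x^(13/6)


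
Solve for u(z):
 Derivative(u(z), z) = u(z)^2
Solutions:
 u(z) = -1/(C1 + z)


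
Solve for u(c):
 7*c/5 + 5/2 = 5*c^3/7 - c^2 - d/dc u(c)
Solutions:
 u(c) = C1 + 5*c^4/28 - c^3/3 - 7*c^2/10 - 5*c/2


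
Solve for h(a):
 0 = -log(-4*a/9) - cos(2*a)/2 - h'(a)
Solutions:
 h(a) = C1 - a*log(-a) - 2*a*log(2) + a + 2*a*log(3) - sin(2*a)/4


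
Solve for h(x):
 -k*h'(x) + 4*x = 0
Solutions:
 h(x) = C1 + 2*x^2/k


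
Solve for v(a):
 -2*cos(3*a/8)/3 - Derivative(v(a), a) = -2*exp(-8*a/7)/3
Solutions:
 v(a) = C1 - 16*sin(3*a/8)/9 - 7*exp(-8*a/7)/12


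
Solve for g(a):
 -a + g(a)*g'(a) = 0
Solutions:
 g(a) = -sqrt(C1 + a^2)
 g(a) = sqrt(C1 + a^2)


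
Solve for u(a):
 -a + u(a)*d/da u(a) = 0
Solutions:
 u(a) = -sqrt(C1 + a^2)
 u(a) = sqrt(C1 + a^2)


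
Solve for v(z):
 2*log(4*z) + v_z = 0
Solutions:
 v(z) = C1 - 2*z*log(z) - z*log(16) + 2*z


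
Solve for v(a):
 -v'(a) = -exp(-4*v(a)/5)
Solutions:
 v(a) = 5*log(-I*(C1 + 4*a/5)^(1/4))
 v(a) = 5*log(I*(C1 + 4*a/5)^(1/4))
 v(a) = 5*log(-(C1 + 4*a/5)^(1/4))
 v(a) = 5*log(C1 + 4*a/5)/4


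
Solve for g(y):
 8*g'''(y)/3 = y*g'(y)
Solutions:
 g(y) = C1 + Integral(C2*airyai(3^(1/3)*y/2) + C3*airybi(3^(1/3)*y/2), y)


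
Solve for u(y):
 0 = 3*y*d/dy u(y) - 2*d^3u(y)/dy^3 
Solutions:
 u(y) = C1 + Integral(C2*airyai(2^(2/3)*3^(1/3)*y/2) + C3*airybi(2^(2/3)*3^(1/3)*y/2), y)


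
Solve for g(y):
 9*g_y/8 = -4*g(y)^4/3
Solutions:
 g(y) = 3^(2/3)*(1/(C1 + 32*y))^(1/3)
 g(y) = (-3^(2/3) - 3*3^(1/6)*I)*(1/(C1 + 32*y))^(1/3)/2
 g(y) = (-3^(2/3) + 3*3^(1/6)*I)*(1/(C1 + 32*y))^(1/3)/2


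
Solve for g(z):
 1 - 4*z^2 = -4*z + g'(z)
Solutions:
 g(z) = C1 - 4*z^3/3 + 2*z^2 + z


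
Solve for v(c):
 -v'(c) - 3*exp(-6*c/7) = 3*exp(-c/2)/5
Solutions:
 v(c) = C1 + 6*exp(-c/2)/5 + 7*exp(-6*c/7)/2


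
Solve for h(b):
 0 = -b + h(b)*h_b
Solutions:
 h(b) = -sqrt(C1 + b^2)
 h(b) = sqrt(C1 + b^2)


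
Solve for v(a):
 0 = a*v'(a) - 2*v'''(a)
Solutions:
 v(a) = C1 + Integral(C2*airyai(2^(2/3)*a/2) + C3*airybi(2^(2/3)*a/2), a)


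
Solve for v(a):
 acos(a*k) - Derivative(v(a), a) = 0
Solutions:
 v(a) = C1 + Piecewise((a*acos(a*k) - sqrt(-a^2*k^2 + 1)/k, Ne(k, 0)), (pi*a/2, True))


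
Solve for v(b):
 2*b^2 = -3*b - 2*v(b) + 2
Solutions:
 v(b) = -b^2 - 3*b/2 + 1


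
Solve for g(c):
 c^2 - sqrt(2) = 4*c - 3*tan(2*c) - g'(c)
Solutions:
 g(c) = C1 - c^3/3 + 2*c^2 + sqrt(2)*c + 3*log(cos(2*c))/2


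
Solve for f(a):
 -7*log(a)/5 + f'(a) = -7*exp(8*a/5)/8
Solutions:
 f(a) = C1 + 7*a*log(a)/5 - 7*a/5 - 35*exp(8*a/5)/64


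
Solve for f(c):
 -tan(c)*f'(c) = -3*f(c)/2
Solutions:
 f(c) = C1*sin(c)^(3/2)


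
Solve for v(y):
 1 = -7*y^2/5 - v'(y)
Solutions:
 v(y) = C1 - 7*y^3/15 - y


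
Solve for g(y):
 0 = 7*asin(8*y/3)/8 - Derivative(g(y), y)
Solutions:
 g(y) = C1 + 7*y*asin(8*y/3)/8 + 7*sqrt(9 - 64*y^2)/64


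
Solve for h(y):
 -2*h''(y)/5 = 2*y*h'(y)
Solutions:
 h(y) = C1 + C2*erf(sqrt(10)*y/2)


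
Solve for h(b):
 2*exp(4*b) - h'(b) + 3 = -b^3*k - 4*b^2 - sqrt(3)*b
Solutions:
 h(b) = C1 + b^4*k/4 + 4*b^3/3 + sqrt(3)*b^2/2 + 3*b + exp(4*b)/2


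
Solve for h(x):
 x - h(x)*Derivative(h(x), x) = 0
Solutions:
 h(x) = -sqrt(C1 + x^2)
 h(x) = sqrt(C1 + x^2)


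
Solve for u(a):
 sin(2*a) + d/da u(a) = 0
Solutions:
 u(a) = C1 + cos(2*a)/2


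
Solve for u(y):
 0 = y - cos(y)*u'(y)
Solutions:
 u(y) = C1 + Integral(y/cos(y), y)


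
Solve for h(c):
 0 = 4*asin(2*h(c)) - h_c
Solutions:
 Integral(1/asin(2*_y), (_y, h(c))) = C1 + 4*c


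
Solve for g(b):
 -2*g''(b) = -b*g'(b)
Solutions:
 g(b) = C1 + C2*erfi(b/2)


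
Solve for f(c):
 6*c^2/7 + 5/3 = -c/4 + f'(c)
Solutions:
 f(c) = C1 + 2*c^3/7 + c^2/8 + 5*c/3


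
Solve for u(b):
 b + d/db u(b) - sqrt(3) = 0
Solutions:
 u(b) = C1 - b^2/2 + sqrt(3)*b


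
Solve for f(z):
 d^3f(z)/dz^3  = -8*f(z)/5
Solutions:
 f(z) = C3*exp(-2*5^(2/3)*z/5) + (C1*sin(sqrt(3)*5^(2/3)*z/5) + C2*cos(sqrt(3)*5^(2/3)*z/5))*exp(5^(2/3)*z/5)


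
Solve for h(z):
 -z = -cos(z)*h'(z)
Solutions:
 h(z) = C1 + Integral(z/cos(z), z)


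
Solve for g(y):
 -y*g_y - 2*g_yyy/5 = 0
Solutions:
 g(y) = C1 + Integral(C2*airyai(-2^(2/3)*5^(1/3)*y/2) + C3*airybi(-2^(2/3)*5^(1/3)*y/2), y)


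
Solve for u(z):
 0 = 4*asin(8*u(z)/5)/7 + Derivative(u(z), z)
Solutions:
 Integral(1/asin(8*_y/5), (_y, u(z))) = C1 - 4*z/7


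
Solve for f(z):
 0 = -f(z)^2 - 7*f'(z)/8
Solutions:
 f(z) = 7/(C1 + 8*z)


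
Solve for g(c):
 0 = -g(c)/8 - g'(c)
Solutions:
 g(c) = C1*exp(-c/8)


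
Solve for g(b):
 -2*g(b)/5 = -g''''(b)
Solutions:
 g(b) = C1*exp(-2^(1/4)*5^(3/4)*b/5) + C2*exp(2^(1/4)*5^(3/4)*b/5) + C3*sin(2^(1/4)*5^(3/4)*b/5) + C4*cos(2^(1/4)*5^(3/4)*b/5)


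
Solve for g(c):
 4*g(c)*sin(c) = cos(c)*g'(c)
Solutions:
 g(c) = C1/cos(c)^4


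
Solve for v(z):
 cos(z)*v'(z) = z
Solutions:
 v(z) = C1 + Integral(z/cos(z), z)


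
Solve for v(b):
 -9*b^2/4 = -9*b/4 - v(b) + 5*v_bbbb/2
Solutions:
 v(b) = C1*exp(-2^(1/4)*5^(3/4)*b/5) + C2*exp(2^(1/4)*5^(3/4)*b/5) + C3*sin(2^(1/4)*5^(3/4)*b/5) + C4*cos(2^(1/4)*5^(3/4)*b/5) + 9*b^2/4 - 9*b/4


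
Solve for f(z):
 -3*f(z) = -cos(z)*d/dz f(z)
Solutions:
 f(z) = C1*(sin(z) + 1)^(3/2)/(sin(z) - 1)^(3/2)


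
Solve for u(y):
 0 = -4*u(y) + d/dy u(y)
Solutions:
 u(y) = C1*exp(4*y)


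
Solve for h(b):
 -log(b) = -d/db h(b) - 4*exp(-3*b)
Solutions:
 h(b) = C1 + b*log(b) - b + 4*exp(-3*b)/3


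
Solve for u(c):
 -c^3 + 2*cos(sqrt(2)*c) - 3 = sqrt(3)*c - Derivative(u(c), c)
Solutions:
 u(c) = C1 + c^4/4 + sqrt(3)*c^2/2 + 3*c - sqrt(2)*sin(sqrt(2)*c)


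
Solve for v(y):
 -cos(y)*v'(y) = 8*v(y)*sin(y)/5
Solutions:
 v(y) = C1*cos(y)^(8/5)


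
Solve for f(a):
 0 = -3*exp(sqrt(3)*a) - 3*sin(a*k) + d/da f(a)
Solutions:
 f(a) = C1 + sqrt(3)*exp(sqrt(3)*a) - 3*cos(a*k)/k


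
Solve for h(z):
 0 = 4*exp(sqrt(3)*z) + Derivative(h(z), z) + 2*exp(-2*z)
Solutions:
 h(z) = C1 - 4*sqrt(3)*exp(sqrt(3)*z)/3 + exp(-2*z)


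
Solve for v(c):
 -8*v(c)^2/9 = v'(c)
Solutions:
 v(c) = 9/(C1 + 8*c)


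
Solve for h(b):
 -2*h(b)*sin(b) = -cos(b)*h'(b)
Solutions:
 h(b) = C1/cos(b)^2


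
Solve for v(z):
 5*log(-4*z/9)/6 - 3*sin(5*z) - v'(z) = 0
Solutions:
 v(z) = C1 + 5*z*log(-z)/6 - 5*z*log(3)/3 - 5*z/6 + 5*z*log(2)/3 + 3*cos(5*z)/5


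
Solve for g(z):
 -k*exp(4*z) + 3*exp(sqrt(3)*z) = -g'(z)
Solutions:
 g(z) = C1 + k*exp(4*z)/4 - sqrt(3)*exp(sqrt(3)*z)


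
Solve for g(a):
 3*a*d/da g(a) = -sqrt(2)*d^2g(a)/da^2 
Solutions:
 g(a) = C1 + C2*erf(2^(1/4)*sqrt(3)*a/2)


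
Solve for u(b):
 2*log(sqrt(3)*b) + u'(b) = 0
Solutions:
 u(b) = C1 - 2*b*log(b) - b*log(3) + 2*b


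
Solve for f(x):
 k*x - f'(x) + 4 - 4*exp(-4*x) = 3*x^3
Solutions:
 f(x) = C1 + k*x^2/2 - 3*x^4/4 + 4*x + exp(-4*x)


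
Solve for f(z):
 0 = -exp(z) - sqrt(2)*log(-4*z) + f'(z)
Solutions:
 f(z) = C1 + sqrt(2)*z*log(-z) + sqrt(2)*z*(-1 + 2*log(2)) + exp(z)


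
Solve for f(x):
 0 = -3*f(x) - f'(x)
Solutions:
 f(x) = C1*exp(-3*x)


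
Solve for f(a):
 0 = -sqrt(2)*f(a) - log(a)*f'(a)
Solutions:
 f(a) = C1*exp(-sqrt(2)*li(a))


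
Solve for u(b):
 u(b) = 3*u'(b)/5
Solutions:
 u(b) = C1*exp(5*b/3)


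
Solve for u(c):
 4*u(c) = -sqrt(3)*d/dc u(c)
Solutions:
 u(c) = C1*exp(-4*sqrt(3)*c/3)


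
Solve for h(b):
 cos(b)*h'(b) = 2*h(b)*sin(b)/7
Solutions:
 h(b) = C1/cos(b)^(2/7)


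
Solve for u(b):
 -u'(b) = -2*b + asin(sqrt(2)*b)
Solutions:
 u(b) = C1 + b^2 - b*asin(sqrt(2)*b) - sqrt(2)*sqrt(1 - 2*b^2)/2


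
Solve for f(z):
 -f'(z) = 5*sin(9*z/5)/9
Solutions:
 f(z) = C1 + 25*cos(9*z/5)/81


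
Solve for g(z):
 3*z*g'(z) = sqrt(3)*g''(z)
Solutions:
 g(z) = C1 + C2*erfi(sqrt(2)*3^(1/4)*z/2)


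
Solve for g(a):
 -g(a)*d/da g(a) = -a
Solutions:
 g(a) = -sqrt(C1 + a^2)
 g(a) = sqrt(C1 + a^2)


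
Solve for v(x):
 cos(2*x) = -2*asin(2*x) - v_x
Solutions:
 v(x) = C1 - 2*x*asin(2*x) - sqrt(1 - 4*x^2) - sin(2*x)/2


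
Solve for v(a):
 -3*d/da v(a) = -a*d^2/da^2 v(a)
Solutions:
 v(a) = C1 + C2*a^4


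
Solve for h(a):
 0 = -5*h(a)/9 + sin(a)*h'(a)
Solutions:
 h(a) = C1*(cos(a) - 1)^(5/18)/(cos(a) + 1)^(5/18)


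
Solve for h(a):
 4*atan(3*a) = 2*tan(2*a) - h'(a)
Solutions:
 h(a) = C1 - 4*a*atan(3*a) + 2*log(9*a^2 + 1)/3 - log(cos(2*a))


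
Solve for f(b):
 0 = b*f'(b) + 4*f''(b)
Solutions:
 f(b) = C1 + C2*erf(sqrt(2)*b/4)


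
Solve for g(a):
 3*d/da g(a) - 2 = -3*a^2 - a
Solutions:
 g(a) = C1 - a^3/3 - a^2/6 + 2*a/3


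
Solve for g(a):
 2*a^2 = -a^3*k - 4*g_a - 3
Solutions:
 g(a) = C1 - a^4*k/16 - a^3/6 - 3*a/4


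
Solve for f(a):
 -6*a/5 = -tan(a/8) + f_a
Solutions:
 f(a) = C1 - 3*a^2/5 - 8*log(cos(a/8))


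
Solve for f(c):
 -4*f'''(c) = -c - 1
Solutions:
 f(c) = C1 + C2*c + C3*c^2 + c^4/96 + c^3/24


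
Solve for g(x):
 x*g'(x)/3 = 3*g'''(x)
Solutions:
 g(x) = C1 + Integral(C2*airyai(3^(1/3)*x/3) + C3*airybi(3^(1/3)*x/3), x)


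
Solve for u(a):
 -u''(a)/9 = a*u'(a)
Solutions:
 u(a) = C1 + C2*erf(3*sqrt(2)*a/2)


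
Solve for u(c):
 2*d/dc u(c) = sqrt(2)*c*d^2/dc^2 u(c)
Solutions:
 u(c) = C1 + C2*c^(1 + sqrt(2))


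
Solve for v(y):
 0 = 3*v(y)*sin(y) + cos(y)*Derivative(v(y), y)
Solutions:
 v(y) = C1*cos(y)^3


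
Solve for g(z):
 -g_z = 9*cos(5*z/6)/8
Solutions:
 g(z) = C1 - 27*sin(5*z/6)/20


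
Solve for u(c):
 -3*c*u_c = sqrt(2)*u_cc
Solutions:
 u(c) = C1 + C2*erf(2^(1/4)*sqrt(3)*c/2)


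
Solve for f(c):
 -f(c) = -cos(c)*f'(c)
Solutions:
 f(c) = C1*sqrt(sin(c) + 1)/sqrt(sin(c) - 1)


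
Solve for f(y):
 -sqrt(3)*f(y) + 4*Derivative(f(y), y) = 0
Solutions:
 f(y) = C1*exp(sqrt(3)*y/4)


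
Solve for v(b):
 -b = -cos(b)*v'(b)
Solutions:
 v(b) = C1 + Integral(b/cos(b), b)


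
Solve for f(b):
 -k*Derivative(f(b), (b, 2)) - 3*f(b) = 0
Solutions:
 f(b) = C1*exp(-sqrt(3)*b*sqrt(-1/k)) + C2*exp(sqrt(3)*b*sqrt(-1/k))


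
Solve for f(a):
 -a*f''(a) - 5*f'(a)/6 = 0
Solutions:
 f(a) = C1 + C2*a^(1/6)


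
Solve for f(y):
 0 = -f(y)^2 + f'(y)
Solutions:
 f(y) = -1/(C1 + y)


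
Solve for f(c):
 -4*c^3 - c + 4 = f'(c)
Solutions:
 f(c) = C1 - c^4 - c^2/2 + 4*c


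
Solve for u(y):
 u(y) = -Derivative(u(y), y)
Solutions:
 u(y) = C1*exp(-y)


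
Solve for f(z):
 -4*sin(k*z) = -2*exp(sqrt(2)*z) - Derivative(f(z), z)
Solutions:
 f(z) = C1 - sqrt(2)*exp(sqrt(2)*z) - 4*cos(k*z)/k


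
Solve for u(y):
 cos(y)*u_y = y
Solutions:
 u(y) = C1 + Integral(y/cos(y), y)


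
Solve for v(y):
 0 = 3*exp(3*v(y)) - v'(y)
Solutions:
 v(y) = log(-1/(C1 + 9*y))/3
 v(y) = log((-1/(C1 + 3*y))^(1/3)*(-3^(2/3) - 3*3^(1/6)*I)/6)
 v(y) = log((-1/(C1 + 3*y))^(1/3)*(-3^(2/3) + 3*3^(1/6)*I)/6)


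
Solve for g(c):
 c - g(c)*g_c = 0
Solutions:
 g(c) = -sqrt(C1 + c^2)
 g(c) = sqrt(C1 + c^2)


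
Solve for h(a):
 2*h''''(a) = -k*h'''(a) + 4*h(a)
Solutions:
 h(a) = C1*exp(a*(-3*k - sqrt(3)*sqrt(3*k^2 + 8*6^(1/3)*(-9*k^2 + sqrt(3)*sqrt(27*k^4 + 8192))^(1/3) - 128*6^(2/3)/(-9*k^2 + sqrt(3)*sqrt(27*k^4 + 8192))^(1/3)) + sqrt(6)*sqrt(3*sqrt(3)*k^3/sqrt(3*k^2 + 8*6^(1/3)*(-9*k^2 + sqrt(3)*sqrt(27*k^4 + 8192))^(1/3) - 128*6^(2/3)/(-9*k^2 + sqrt(3)*sqrt(27*k^4 + 8192))^(1/3)) + 3*k^2 - 4*6^(1/3)*(-9*k^2 + sqrt(3)*sqrt(27*k^4 + 8192))^(1/3) + 64*6^(2/3)/(-9*k^2 + sqrt(3)*sqrt(27*k^4 + 8192))^(1/3)))/24) + C2*exp(a*(-3*k + sqrt(3)*sqrt(3*k^2 + 8*6^(1/3)*(-9*k^2 + sqrt(3)*sqrt(27*k^4 + 8192))^(1/3) - 128*6^(2/3)/(-9*k^2 + sqrt(3)*sqrt(27*k^4 + 8192))^(1/3)) - sqrt(6)*sqrt(-3*sqrt(3)*k^3/sqrt(3*k^2 + 8*6^(1/3)*(-9*k^2 + sqrt(3)*sqrt(27*k^4 + 8192))^(1/3) - 128*6^(2/3)/(-9*k^2 + sqrt(3)*sqrt(27*k^4 + 8192))^(1/3)) + 3*k^2 - 4*6^(1/3)*(-9*k^2 + sqrt(3)*sqrt(27*k^4 + 8192))^(1/3) + 64*6^(2/3)/(-9*k^2 + sqrt(3)*sqrt(27*k^4 + 8192))^(1/3)))/24) + C3*exp(a*(-3*k + sqrt(3)*sqrt(3*k^2 + 8*6^(1/3)*(-9*k^2 + sqrt(3)*sqrt(27*k^4 + 8192))^(1/3) - 128*6^(2/3)/(-9*k^2 + sqrt(3)*sqrt(27*k^4 + 8192))^(1/3)) + sqrt(6)*sqrt(-3*sqrt(3)*k^3/sqrt(3*k^2 + 8*6^(1/3)*(-9*k^2 + sqrt(3)*sqrt(27*k^4 + 8192))^(1/3) - 128*6^(2/3)/(-9*k^2 + sqrt(3)*sqrt(27*k^4 + 8192))^(1/3)) + 3*k^2 - 4*6^(1/3)*(-9*k^2 + sqrt(3)*sqrt(27*k^4 + 8192))^(1/3) + 64*6^(2/3)/(-9*k^2 + sqrt(3)*sqrt(27*k^4 + 8192))^(1/3)))/24) + C4*exp(-a*(3*k + sqrt(3)*sqrt(3*k^2 + 8*6^(1/3)*(-9*k^2 + sqrt(3)*sqrt(27*k^4 + 8192))^(1/3) - 128*6^(2/3)/(-9*k^2 + sqrt(3)*sqrt(27*k^4 + 8192))^(1/3)) + sqrt(6)*sqrt(3*sqrt(3)*k^3/sqrt(3*k^2 + 8*6^(1/3)*(-9*k^2 + sqrt(3)*sqrt(27*k^4 + 8192))^(1/3) - 128*6^(2/3)/(-9*k^2 + sqrt(3)*sqrt(27*k^4 + 8192))^(1/3)) + 3*k^2 - 4*6^(1/3)*(-9*k^2 + sqrt(3)*sqrt(27*k^4 + 8192))^(1/3) + 64*6^(2/3)/(-9*k^2 + sqrt(3)*sqrt(27*k^4 + 8192))^(1/3)))/24)


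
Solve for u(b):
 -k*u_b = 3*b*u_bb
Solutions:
 u(b) = C1 + b^(1 - re(k)/3)*(C2*sin(log(b)*Abs(im(k))/3) + C3*cos(log(b)*im(k)/3))


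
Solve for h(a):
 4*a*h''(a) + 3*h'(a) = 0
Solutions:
 h(a) = C1 + C2*a^(1/4)


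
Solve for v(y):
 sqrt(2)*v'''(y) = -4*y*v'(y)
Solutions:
 v(y) = C1 + Integral(C2*airyai(-sqrt(2)*y) + C3*airybi(-sqrt(2)*y), y)
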